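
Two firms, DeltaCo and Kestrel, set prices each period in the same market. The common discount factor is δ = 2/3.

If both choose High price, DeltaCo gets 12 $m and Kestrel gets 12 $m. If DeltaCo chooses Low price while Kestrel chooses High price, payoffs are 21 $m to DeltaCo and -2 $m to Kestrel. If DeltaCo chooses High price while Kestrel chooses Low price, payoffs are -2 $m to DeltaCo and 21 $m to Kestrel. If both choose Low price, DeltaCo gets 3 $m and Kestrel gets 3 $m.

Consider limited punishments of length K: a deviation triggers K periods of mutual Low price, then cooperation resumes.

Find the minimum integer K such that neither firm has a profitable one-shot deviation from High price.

IC: δ(1−δ^K)/(1−δ) ≥ (21−12)/(12−3) = 1.
With δ = 2/3: need 1 − δ^K ≥ 1·(1−2/3)/(2/3), i.e. δ^K ≤ 0.5000.
Since (2/3)^1 = 0.6667 and (2/3)^2 = 0.4444, the smallest such K is 2.

2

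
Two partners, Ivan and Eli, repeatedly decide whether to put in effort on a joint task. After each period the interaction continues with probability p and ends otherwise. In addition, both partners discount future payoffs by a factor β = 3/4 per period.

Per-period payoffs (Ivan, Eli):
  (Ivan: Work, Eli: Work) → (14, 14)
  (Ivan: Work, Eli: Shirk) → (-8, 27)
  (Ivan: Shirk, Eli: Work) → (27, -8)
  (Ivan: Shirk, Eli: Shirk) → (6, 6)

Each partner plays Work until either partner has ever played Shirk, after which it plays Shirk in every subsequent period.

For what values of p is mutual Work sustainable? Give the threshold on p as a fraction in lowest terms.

52/63

With continuation probability p and discount β, the effective per-period discount factor is βp.
Grim-trigger IC: βp ≥ (27−14)/(27−6) = 13/21.
So p ≥ (13/21)/(3/4) = 52/63.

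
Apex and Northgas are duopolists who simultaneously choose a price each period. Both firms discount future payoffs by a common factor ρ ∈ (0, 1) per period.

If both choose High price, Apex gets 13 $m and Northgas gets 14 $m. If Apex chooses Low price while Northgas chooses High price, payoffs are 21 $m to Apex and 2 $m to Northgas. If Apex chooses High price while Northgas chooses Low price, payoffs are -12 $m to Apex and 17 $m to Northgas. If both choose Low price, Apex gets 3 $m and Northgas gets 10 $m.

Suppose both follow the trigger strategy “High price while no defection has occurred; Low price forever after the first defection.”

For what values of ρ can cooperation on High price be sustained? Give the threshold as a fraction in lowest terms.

Apex: cooperation gives 13 each period; deviation gives 21 once then 3 forever.
  13/(1−ρ) ≥ 21 + 3ρ/(1−ρ) ⇒ ρ ≥ 8/18 = 4/9.
Northgas: cooperation gives 14 each period; deviation gives 17 once then 10 forever.
  ρ ≥ 3/7.
Both must hold, so the binding constraint is Apex's: ρ ≥ 4/9.

4/9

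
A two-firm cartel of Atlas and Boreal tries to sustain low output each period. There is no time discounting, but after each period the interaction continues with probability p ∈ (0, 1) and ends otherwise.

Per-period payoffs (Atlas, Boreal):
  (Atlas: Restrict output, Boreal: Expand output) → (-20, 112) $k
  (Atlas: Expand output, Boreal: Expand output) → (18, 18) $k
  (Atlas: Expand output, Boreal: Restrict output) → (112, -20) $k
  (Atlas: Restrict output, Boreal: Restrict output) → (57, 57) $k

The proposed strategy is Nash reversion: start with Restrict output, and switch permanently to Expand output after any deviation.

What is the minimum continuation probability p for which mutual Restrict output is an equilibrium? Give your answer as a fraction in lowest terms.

55/94

Expected cooperation value is 57 + p·57 + p²·57 + … = 57/(1−p); deviation gives 112 + p·18/(1−p).
57 ≥ 112(1−p) + 18p ⇒ 94p ≥ 55 ⇒ p ≥ 55/94.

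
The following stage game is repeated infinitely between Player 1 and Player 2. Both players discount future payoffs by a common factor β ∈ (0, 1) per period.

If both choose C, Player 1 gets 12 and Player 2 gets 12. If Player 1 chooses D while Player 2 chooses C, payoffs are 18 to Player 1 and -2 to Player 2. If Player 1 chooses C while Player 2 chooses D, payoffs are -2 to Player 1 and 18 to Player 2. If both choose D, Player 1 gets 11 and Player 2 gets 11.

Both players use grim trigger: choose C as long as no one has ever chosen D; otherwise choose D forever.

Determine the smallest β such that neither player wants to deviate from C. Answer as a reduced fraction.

6/7

One-period gain from deviating is 18 − 12 = 6. The loss is 12 − 11 = 1 in every subsequent period, with present value 1·β/(1−β).
Deviation is unprofitable when 1·β/(1−β) ≥ 6, i.e. β/(1−β) ≥ 6.
Equivalently β ≥ 6/(6+1) = 6/7.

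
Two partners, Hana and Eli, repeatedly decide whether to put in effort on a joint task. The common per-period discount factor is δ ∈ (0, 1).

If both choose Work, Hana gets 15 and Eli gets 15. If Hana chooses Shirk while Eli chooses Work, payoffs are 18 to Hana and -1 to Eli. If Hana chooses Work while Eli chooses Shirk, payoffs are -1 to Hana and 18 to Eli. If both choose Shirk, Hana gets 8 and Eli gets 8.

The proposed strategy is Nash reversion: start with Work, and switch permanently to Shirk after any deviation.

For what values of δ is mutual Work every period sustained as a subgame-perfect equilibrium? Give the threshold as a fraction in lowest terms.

15/(1−δ) ≥ 18 + 8δ/(1−δ)
15 ≥ 18 − 10δ
δ ≥ 3/10.

3/10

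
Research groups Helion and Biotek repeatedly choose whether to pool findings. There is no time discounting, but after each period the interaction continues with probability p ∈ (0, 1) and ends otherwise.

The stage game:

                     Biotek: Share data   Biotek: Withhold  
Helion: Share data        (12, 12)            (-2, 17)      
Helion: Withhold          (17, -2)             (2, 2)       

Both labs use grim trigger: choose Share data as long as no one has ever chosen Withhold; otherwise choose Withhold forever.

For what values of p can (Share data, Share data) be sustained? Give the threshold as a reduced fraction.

1/3

With no time discounting, the continuation probability p plays the role of the discount factor.
Grim-trigger IC: 12/(1−p) ≥ 17 + 2p/(1−p) ⇒ p ≥ (17−12)/(17−2) = 1/3.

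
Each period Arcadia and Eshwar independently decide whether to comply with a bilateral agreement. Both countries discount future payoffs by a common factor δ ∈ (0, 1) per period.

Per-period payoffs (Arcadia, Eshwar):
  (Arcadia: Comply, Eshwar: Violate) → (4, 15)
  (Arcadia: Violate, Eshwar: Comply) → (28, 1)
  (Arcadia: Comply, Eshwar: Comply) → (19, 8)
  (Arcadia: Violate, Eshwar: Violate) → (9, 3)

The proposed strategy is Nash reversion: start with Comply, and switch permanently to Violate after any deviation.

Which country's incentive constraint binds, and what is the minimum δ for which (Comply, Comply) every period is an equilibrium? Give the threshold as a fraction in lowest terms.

Arcadia's threshold: (28−19)/(28−9) = 9/19.
Eshwar's threshold: (15−8)/(15−3) = 7/12.
9/19 < 7/12, so Eshwar binds and δ* = 7/12.

Eshwar; δ ≥ 7/12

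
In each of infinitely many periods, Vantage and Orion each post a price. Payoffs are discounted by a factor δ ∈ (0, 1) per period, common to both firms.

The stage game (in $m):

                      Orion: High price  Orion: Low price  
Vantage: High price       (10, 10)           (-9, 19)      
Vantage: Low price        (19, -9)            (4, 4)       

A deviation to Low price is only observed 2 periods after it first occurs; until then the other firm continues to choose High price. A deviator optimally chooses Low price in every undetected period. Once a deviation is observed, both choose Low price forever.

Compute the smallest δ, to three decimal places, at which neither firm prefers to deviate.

The best deviation is to choose Low price for all 2 undetected periods, earning 19 each, then 4 forever once detected.
Deviation value: 19(1−δ^2)/(1−δ) + 4δ^2/(1−δ); cooperation value: 10/(1−δ).
IC: 10 ≥ 19(1−δ^2) + 4δ^2 = 19 − 15δ^2.
So δ^2 ≥ 9/15 = 3/5, giving δ ≥ (3/5)^(1/2) ≈ 0.775.

0.775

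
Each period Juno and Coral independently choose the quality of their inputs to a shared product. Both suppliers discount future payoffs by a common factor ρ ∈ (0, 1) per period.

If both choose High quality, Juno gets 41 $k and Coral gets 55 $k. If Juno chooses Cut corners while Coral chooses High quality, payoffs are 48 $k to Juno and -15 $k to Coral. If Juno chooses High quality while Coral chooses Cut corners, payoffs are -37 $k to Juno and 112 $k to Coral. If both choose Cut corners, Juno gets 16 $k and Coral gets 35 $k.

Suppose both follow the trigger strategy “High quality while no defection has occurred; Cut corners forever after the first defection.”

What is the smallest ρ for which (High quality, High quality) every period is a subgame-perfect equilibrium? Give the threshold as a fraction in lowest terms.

Juno's threshold: (48−41)/(48−16) = 7/32.
Coral's threshold: (112−55)/(112−35) = 57/77.
7/32 < 57/77, so Coral binds and ρ* = 57/77.

57/77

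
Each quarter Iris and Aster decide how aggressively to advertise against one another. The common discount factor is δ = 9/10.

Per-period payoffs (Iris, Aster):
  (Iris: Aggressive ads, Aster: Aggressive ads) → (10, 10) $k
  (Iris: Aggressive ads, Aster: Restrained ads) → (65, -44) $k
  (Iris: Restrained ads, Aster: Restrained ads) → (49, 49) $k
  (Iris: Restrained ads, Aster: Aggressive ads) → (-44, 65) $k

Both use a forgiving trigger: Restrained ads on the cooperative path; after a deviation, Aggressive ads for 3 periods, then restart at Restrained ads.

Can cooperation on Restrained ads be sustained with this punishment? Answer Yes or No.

Yes

IC: δ+…+δ^3 ≥ (65−49)/(49−10) = 16/39.
At δ = 9/10: partial sum = 2.4390 ≥ 0.4103. Cooperation sustainable.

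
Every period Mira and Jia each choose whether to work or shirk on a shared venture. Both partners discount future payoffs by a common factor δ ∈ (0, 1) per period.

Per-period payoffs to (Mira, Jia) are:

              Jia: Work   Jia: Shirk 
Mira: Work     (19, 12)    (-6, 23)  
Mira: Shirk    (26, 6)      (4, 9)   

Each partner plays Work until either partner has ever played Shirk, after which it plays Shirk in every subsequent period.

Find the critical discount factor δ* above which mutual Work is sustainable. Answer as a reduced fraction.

11/14

For Mira: deviation gain 26−19 = 7, per-period punishment loss 19−4 = 15. IC gives δ ≥ 7/22.
For Jia: gain 11, loss 3 per period, so δ ≥ 11/14.
The tighter constraint is Jia's, so cooperation needs δ ≥ 11/14.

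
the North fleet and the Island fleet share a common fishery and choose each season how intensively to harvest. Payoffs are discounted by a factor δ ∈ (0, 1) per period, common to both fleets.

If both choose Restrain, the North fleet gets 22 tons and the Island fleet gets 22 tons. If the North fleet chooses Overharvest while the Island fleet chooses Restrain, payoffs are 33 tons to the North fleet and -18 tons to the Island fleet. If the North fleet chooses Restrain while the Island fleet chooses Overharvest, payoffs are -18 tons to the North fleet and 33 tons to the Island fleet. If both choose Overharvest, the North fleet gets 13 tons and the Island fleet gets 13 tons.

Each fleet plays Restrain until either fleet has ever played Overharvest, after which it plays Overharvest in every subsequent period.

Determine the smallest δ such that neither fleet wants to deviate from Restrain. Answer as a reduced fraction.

Under grim trigger the critical discount factor is (T−C)/(T−P) with T = 33, C = 22, P = 13.
δ* = (33−22)/(33−13) = 11/20.

11/20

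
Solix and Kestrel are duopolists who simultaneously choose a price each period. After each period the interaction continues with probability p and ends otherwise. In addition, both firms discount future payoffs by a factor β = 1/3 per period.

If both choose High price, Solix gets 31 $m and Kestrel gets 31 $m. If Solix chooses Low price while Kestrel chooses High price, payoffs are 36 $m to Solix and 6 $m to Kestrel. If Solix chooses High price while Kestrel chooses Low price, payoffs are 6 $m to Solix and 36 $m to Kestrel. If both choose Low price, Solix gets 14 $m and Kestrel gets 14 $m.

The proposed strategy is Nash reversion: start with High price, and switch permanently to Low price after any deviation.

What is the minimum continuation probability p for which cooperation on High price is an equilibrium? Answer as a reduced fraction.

Expected continuation weight on next period's payoff is β·p = 1/3·p, which plays the role of the discount factor.
Cooperation requires 1/3·p ≥ (36−31)/(36−14) = 5/22, hence p ≥ 15/22.

15/22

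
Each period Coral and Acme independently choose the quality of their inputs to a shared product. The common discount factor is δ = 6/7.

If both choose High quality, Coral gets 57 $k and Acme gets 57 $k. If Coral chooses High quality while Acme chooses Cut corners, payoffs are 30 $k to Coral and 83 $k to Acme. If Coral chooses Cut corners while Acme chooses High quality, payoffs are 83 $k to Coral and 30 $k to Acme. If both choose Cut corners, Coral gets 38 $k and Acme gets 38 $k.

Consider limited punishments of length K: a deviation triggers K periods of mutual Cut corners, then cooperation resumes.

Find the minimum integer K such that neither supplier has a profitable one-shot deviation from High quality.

2

No profitable deviation requires (57−38)(δ+…+δ^K) ≥ 83−57, i.e. δ+…+δ^K ≥ 26/19 ≈ 1.3684.
With δ = 6/7, the partial sums are K=1: 0.8571, K=2: 1.5918.
K = 2 is the first length at which the sum reaches 1.3684.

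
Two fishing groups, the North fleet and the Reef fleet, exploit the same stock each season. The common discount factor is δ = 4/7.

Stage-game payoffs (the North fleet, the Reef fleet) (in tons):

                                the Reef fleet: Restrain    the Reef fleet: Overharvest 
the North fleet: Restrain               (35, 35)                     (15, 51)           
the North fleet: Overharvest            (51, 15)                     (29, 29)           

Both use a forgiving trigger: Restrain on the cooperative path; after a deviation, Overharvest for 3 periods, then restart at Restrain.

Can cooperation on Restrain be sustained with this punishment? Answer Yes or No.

No

Comparing payoff streams over the 4 periods until play realigns: cooperate → 35(1+δ+…+δ^3); deviate → 51 + 29(δ+…+δ^3).
Cooperation is sustained iff (35−29)(δ+…+δ^3) ≥ 51−35.
δ+…+δ^3 = 4/7·(1−(4/7)^3)/(1−4/7) = 1.0845, and (51−35)/(35−29) = 2.6667.
1.0845 < 2.6667, so cooperation is not sustainable.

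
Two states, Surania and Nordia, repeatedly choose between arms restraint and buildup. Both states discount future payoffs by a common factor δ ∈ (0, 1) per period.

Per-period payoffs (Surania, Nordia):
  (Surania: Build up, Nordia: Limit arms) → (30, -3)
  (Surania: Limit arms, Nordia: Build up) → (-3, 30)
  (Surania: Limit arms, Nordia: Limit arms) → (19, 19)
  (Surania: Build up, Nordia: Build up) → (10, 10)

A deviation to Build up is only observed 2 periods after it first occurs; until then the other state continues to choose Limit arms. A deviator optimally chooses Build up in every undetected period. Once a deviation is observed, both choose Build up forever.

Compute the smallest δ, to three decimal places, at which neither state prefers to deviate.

A deviator earns 30 for 2 periods, then 10 forever; cooperating earns 19 forever. Multiplying the IC by (1−δ):
19 ≥ 30(1−δ^2) + 10δ^2, so 20·δ^2 ≥ 11 and δ^2 ≥ 11/20.
δ ≥ (11/20)^(1/2) ≈ 0.742.

0.742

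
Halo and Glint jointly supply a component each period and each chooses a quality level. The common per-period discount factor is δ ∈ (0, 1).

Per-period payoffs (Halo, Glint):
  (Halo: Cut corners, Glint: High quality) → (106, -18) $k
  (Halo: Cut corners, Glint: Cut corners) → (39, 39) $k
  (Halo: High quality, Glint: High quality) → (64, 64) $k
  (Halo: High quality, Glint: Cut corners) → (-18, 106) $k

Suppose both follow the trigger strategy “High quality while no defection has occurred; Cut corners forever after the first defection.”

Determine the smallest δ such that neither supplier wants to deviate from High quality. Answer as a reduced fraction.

42/67

One-period gain from deviating is 106 − 64 = 42. The loss is 64 − 39 = 25 in every subsequent period, with present value 25·δ/(1−δ).
Deviation is unprofitable when 25·δ/(1−δ) ≥ 42, i.e. δ/(1−δ) ≥ 42/25.
Equivalently δ ≥ 42/(42+25) = 42/67.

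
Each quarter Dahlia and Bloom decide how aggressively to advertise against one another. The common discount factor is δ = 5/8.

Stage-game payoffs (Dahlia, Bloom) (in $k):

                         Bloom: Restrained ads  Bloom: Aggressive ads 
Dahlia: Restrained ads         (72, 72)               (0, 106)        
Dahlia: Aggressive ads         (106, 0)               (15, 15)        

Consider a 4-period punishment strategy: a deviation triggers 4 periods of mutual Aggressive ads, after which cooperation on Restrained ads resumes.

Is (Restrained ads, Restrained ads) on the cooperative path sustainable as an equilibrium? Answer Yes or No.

Yes

Comparing payoff streams over the 5 periods until play realigns: cooperate → 72(1+δ+…+δ^4); deviate → 106 + 15(δ+…+δ^4).
Cooperation is sustained iff (72−15)(δ+…+δ^4) ≥ 106−72.
δ+…+δ^4 = 5/8·(1−(5/8)^4)/(1−5/8) = 1.4124, and (106−72)/(72−15) = 0.5965.
1.4124 ≥ 0.5965, so cooperation is sustainable.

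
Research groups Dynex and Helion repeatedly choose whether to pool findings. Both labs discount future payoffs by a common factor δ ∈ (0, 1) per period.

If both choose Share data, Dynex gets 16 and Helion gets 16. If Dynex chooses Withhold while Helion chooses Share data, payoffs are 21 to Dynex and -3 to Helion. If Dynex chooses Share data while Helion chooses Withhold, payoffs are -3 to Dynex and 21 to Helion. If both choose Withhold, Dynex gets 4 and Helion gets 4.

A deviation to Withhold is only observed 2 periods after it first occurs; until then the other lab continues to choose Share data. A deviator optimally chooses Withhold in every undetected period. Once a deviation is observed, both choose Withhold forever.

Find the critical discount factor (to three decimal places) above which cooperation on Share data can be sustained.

A deviator earns 21 for 2 periods, then 4 forever; cooperating earns 16 forever. Multiplying the IC by (1−δ):
16 ≥ 21(1−δ^2) + 4δ^2, so 17·δ^2 ≥ 5 and δ^2 ≥ 5/17.
δ ≥ (5/17)^(1/2) ≈ 0.542.

0.542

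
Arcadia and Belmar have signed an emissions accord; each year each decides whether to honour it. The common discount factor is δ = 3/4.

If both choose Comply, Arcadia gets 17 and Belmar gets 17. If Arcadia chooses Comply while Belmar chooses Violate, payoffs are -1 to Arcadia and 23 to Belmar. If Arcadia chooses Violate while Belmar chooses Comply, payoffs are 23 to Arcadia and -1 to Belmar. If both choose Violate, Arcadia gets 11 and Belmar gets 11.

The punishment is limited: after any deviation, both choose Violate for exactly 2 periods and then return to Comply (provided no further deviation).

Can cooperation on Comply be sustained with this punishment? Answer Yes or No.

Yes

IC: δ+…+δ^2 ≥ (23−17)/(17−11) = 1.
At δ = 3/4: partial sum = 1.3125 ≥ 1.0000. Cooperation sustainable.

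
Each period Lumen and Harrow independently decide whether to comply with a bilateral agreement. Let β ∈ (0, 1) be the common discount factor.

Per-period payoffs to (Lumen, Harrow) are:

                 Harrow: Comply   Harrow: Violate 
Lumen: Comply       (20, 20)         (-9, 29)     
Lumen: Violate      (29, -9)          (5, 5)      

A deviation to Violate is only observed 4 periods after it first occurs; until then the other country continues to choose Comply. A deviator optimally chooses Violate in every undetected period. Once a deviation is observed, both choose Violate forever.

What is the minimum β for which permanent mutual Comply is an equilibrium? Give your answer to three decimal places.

0.783

The best deviation is to choose Violate for all 4 undetected periods, earning 29 each, then 5 forever once detected.
Deviation value: 29(1−β^4)/(1−β) + 5β^4/(1−β); cooperation value: 20/(1−β).
IC: 20 ≥ 29(1−β^4) + 5β^4 = 29 − 24β^4.
So β^4 ≥ 9/24 = 3/8, giving β ≥ (3/8)^(1/4) ≈ 0.783.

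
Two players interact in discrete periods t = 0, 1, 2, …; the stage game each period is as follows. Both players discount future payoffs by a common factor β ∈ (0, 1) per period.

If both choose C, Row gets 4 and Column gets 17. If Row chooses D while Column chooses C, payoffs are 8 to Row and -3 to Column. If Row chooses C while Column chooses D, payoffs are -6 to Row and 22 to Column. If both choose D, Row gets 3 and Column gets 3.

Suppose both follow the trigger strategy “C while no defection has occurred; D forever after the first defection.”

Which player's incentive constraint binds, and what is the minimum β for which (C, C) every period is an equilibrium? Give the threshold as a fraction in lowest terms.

Row: cooperation gives 4 each period; deviation gives 8 once then 3 forever.
  4/(1−β) ≥ 8 + 3β/(1−β) ⇒ β ≥ 4/5.
Column: cooperation gives 17 each period; deviation gives 22 once then 3 forever.
  β ≥ 5/19.
Both must hold, so the binding constraint is Row's: β ≥ 4/5.

Row; β ≥ 4/5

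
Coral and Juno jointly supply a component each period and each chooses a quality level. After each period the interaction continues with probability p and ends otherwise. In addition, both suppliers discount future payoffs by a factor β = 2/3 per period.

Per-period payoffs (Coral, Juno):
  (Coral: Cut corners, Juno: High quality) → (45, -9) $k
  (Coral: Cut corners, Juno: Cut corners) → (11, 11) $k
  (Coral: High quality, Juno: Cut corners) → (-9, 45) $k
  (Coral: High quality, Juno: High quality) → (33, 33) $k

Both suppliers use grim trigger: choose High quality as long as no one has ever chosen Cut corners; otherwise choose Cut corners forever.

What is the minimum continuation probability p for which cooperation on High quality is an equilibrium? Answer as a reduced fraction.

Expected continuation weight on next period's payoff is β·p = 2/3·p, which plays the role of the discount factor.
Cooperation requires 2/3·p ≥ (45−33)/(45−11) = 6/17, hence p ≥ 9/17.

9/17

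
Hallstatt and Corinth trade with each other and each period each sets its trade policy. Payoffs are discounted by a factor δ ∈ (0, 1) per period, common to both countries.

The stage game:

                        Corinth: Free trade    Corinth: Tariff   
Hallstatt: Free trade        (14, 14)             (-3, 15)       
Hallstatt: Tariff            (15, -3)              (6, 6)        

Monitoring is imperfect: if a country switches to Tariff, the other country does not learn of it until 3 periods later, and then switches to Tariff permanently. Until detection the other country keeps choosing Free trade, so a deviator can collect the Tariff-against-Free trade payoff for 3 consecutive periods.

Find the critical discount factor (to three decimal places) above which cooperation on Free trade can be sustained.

Deviating for the 3 undetected periods gains 15−14 = 1 per period over cooperation, then loses 14−6 = 8 per period forever once punishment starts.
Gain: 1(1 + δ + … + δ^2); loss: 8·δ^3/(1−δ).
No profitable deviation ⇔ 1(1−δ^3) ≤ 8·δ^3, i.e. δ^3 ≥ 1/(1+8) = 1/9.
Hence δ ≥ (1/9)^(1/3) ≈ 0.481.

0.481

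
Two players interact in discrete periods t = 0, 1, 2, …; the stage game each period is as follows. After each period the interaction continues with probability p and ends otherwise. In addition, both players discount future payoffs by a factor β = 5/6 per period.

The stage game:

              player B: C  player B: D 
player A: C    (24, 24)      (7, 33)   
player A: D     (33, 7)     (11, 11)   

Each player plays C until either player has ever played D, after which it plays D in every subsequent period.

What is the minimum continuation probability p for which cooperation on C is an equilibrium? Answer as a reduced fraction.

27/55

With continuation probability p and discount β, the effective per-period discount factor is βp.
Grim-trigger IC: βp ≥ (33−24)/(33−11) = 9/22.
So p ≥ (9/22)/(5/6) = 27/55.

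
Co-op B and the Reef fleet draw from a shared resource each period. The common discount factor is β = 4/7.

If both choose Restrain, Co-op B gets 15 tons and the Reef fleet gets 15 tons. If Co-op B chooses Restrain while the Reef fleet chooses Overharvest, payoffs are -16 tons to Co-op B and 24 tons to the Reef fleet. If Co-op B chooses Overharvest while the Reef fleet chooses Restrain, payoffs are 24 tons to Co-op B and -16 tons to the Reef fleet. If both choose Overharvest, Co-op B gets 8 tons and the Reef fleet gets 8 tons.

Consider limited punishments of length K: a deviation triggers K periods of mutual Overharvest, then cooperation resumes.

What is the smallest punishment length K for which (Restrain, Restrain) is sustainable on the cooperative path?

6

IC: β(1−β^K)/(1−β) ≥ (24−15)/(15−8) = 9/7.
With β = 4/7: need 1 − β^K ≥ 9/7·(1−4/7)/(4/7), i.e. β^K ≤ 0.0357.
Since (4/7)^5 = 0.0609 and (4/7)^6 = 0.0348, the smallest such K is 6.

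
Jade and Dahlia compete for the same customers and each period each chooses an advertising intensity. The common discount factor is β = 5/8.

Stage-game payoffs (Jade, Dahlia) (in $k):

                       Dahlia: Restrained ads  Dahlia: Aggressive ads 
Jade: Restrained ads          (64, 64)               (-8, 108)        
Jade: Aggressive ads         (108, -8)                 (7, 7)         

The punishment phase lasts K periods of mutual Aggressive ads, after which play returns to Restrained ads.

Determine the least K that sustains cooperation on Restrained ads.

2

No profitable deviation requires (64−7)(β+…+β^K) ≥ 108−64, i.e. β+…+β^K ≥ 44/57 ≈ 0.7719.
With β = 5/8, the partial sums are K=1: 0.6250, K=2: 1.0156.
K = 2 is the first length at which the sum reaches 0.7719.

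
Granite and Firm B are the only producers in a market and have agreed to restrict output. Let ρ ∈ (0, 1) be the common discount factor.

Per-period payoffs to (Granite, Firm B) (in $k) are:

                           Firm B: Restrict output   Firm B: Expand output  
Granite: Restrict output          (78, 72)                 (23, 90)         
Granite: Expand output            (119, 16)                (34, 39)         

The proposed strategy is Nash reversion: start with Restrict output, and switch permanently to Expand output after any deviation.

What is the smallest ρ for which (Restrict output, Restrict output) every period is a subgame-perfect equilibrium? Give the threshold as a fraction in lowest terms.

41/85

Granite: cooperation gives 78 each period; deviation gives 119 once then 34 forever.
  78/(1−ρ) ≥ 119 + 34ρ/(1−ρ) ⇒ ρ ≥ 41/85.
Firm B: cooperation gives 72 each period; deviation gives 90 once then 39 forever.
  ρ ≥ 18/51 = 6/17.
Both must hold, so the binding constraint is Granite's: ρ ≥ 41/85.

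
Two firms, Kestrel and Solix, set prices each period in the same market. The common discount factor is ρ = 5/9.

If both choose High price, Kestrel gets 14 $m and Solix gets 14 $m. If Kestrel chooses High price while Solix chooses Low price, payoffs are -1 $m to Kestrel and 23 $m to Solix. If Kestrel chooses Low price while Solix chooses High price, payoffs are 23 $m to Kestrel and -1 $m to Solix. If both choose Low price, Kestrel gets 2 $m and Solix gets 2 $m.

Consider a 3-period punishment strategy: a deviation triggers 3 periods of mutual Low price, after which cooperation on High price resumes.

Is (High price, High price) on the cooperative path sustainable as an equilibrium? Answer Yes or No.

Yes

Comparing payoff streams over the 4 periods until play realigns: cooperate → 14(1+ρ+…+ρ^3); deviate → 23 + 2(ρ+…+ρ^3).
Cooperation is sustained iff (14−2)(ρ+…+ρ^3) ≥ 23−14.
ρ+…+ρ^3 = 5/9·(1−(5/9)^3)/(1−5/9) = 1.0357, and (23−14)/(14−2) = 0.7500.
1.0357 ≥ 0.7500, so cooperation is sustainable.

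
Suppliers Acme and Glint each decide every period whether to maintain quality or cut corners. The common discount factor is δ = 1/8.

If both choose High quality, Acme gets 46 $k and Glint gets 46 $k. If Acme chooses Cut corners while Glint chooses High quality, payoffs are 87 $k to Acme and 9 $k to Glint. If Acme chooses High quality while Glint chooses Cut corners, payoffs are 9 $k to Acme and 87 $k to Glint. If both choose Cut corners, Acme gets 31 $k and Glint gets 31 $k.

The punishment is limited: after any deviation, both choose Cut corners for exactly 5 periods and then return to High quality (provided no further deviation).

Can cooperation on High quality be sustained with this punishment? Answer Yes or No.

No

Comparing payoff streams over the 6 periods until play realigns: cooperate → 46(1+δ+…+δ^5); deviate → 87 + 31(δ+…+δ^5).
Cooperation is sustained iff (46−31)(δ+…+δ^5) ≥ 87−46.
δ+…+δ^5 = 1/8·(1−(1/8)^5)/(1−1/8) = 0.1429, and (87−46)/(46−31) = 2.7333.
0.1429 < 2.7333, so cooperation is not sustainable.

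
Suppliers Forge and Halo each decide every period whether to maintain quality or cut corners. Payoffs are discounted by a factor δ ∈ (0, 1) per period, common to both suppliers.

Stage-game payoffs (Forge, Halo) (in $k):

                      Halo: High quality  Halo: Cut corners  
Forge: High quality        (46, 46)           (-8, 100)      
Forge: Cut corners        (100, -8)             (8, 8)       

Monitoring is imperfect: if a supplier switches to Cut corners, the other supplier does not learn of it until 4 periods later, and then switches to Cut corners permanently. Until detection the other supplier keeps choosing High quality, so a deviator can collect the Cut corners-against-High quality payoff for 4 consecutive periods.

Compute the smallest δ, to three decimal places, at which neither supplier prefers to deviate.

0.875

A deviator earns 100 for 4 periods, then 8 forever; cooperating earns 46 forever. Multiplying the IC by (1−δ):
46 ≥ 100(1−δ^4) + 8δ^4, so 92·δ^4 ≥ 54 and δ^4 ≥ 27/46.
δ ≥ (27/46)^(1/4) ≈ 0.875.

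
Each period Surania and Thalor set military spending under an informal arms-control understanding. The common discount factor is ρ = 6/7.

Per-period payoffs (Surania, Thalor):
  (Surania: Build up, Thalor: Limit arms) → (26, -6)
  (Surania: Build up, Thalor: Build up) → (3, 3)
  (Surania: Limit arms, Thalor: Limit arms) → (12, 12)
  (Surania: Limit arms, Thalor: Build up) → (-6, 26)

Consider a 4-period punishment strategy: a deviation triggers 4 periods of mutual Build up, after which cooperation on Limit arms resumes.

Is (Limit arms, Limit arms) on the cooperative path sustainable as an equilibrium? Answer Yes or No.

Yes

IC: ρ+…+ρ^4 ≥ (26−12)/(12−3) = 14/9.
At ρ = 6/7: partial sum = 2.7613 ≥ 1.5556. Cooperation sustainable.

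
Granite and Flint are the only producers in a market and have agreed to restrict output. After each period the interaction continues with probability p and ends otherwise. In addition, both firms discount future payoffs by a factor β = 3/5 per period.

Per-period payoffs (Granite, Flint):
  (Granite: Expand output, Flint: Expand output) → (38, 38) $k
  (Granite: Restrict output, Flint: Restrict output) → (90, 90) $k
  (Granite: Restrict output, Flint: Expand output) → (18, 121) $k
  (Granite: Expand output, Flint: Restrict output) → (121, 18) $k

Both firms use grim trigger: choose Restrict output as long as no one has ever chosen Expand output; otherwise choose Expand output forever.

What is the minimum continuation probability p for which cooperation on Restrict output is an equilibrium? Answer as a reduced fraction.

155/249

With continuation probability p and discount β, the effective per-period discount factor is βp.
Grim-trigger IC: βp ≥ (121−90)/(121−38) = 31/83.
So p ≥ (31/83)/(3/5) = 155/249.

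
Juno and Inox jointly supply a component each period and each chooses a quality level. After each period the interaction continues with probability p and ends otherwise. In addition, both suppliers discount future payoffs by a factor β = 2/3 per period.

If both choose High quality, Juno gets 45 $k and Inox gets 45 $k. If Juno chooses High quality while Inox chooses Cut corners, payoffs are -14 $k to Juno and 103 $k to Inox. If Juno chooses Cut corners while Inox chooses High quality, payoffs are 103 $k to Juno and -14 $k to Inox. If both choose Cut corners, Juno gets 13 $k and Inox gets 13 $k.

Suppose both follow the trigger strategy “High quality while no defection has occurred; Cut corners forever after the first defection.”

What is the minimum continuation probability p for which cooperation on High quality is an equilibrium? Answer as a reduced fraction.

With continuation probability p and discount β, the effective per-period discount factor is βp.
Grim-trigger IC: βp ≥ (103−45)/(103−13) = 29/45.
So p ≥ (29/45)/(2/3) = 29/30.

29/30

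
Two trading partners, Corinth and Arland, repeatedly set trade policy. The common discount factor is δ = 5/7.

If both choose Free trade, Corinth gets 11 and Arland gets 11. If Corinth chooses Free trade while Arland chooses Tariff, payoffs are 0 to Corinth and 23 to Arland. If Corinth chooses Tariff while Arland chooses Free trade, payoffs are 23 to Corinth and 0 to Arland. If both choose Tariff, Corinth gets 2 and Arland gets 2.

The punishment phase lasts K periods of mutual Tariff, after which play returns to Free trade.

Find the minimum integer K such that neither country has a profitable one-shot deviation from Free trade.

3

No profitable deviation requires (11−2)(δ+…+δ^K) ≥ 23−11, i.e. δ+…+δ^K ≥ 4/3 ≈ 1.3333.
With δ = 5/7, the partial sums are K=1: 0.7143, K=2: 1.2245, K=3: 1.5889.
K = 3 is the first length at which the sum reaches 1.3333.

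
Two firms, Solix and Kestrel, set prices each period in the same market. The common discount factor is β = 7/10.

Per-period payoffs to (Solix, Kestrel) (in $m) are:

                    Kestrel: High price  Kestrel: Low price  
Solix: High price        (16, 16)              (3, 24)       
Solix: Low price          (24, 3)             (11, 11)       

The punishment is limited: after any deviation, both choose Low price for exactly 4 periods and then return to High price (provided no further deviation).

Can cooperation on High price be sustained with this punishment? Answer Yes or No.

IC: β+…+β^4 ≥ (24−16)/(16−11) = 8/5.
At β = 7/10: partial sum = 1.7731 ≥ 1.6000. Cooperation sustainable.

Yes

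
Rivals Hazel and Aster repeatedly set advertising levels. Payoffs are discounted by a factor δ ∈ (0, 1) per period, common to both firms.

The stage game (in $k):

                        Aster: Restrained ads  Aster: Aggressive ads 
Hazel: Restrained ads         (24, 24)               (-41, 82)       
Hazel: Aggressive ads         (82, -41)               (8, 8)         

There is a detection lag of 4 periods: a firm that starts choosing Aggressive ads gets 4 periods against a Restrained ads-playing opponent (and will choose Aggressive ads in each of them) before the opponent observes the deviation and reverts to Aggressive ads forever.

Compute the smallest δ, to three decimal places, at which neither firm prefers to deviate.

A deviator earns 82 for 4 periods, then 8 forever; cooperating earns 24 forever. Multiplying the IC by (1−δ):
24 ≥ 82(1−δ^4) + 8δ^4, so 74·δ^4 ≥ 58 and δ^4 ≥ 29/37.
δ ≥ (29/37)^(1/4) ≈ 0.941.

0.941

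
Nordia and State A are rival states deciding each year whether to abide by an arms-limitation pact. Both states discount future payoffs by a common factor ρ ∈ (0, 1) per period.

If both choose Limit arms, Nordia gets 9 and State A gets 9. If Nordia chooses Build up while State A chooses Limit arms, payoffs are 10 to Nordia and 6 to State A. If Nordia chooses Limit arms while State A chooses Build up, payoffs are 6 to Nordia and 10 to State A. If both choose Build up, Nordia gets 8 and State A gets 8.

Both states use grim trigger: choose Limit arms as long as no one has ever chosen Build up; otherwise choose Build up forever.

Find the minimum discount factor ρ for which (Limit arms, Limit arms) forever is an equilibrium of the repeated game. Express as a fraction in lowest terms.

1/2

Under grim trigger the critical discount factor is (T−C)/(T−P) with T = 10, C = 9, P = 8.
ρ* = (10−9)/(10−8) = 1/2.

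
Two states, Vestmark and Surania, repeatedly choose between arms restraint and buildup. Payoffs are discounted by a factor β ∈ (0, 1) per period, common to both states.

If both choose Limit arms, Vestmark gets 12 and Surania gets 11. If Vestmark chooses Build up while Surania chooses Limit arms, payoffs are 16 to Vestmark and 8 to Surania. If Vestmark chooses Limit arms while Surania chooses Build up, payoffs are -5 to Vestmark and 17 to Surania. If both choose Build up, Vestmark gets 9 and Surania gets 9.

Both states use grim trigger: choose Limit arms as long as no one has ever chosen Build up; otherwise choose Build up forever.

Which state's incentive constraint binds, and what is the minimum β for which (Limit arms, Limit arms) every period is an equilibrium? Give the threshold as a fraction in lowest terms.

Vestmark's threshold: (16−12)/(16−9) = 4/7.
Surania's threshold: (17−11)/(17−9) = 3/4.
4/7 < 3/4, so Surania binds and β* = 3/4.

Surania; β ≥ 3/4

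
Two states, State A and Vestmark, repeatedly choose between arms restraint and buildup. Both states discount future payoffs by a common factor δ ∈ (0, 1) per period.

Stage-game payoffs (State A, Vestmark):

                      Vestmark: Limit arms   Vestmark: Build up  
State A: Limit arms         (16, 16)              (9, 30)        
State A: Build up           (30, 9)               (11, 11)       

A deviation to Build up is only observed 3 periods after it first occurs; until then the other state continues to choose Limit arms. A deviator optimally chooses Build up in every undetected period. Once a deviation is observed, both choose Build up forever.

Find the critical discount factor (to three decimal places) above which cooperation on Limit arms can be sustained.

Deviating for the 3 undetected periods gains 30−16 = 14 per period over cooperation, then loses 16−11 = 5 per period forever once punishment starts.
Gain: 14(1 + δ + … + δ^2); loss: 5·δ^3/(1−δ).
No profitable deviation ⇔ 14(1−δ^3) ≤ 5·δ^3, i.e. δ^3 ≥ 14/(14+5) = 14/19.
Hence δ ≥ (14/19)^(1/3) ≈ 0.903.

0.903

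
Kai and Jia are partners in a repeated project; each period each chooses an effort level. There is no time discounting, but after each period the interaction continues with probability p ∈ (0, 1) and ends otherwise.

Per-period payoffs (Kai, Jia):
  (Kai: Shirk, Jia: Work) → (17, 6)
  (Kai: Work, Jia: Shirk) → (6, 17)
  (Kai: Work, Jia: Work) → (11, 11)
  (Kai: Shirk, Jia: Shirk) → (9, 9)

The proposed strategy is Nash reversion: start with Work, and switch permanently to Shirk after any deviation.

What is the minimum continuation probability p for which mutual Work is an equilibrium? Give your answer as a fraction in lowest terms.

3/4

With no time discounting, the continuation probability p plays the role of the discount factor.
Grim-trigger IC: 11/(1−p) ≥ 17 + 9p/(1−p) ⇒ p ≥ (17−11)/(17−9) = 3/4.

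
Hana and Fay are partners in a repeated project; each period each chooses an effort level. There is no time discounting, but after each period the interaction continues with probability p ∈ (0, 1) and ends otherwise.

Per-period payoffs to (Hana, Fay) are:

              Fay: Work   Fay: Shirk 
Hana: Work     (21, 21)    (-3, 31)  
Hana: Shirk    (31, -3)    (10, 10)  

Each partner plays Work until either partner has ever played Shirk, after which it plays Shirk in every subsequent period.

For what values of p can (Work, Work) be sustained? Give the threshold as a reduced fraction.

10/21

With no time discounting, the continuation probability p plays the role of the discount factor.
Grim-trigger IC: 21/(1−p) ≥ 31 + 10p/(1−p) ⇒ p ≥ (31−21)/(31−10) = 10/21.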